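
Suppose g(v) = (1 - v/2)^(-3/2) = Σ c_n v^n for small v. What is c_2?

15/32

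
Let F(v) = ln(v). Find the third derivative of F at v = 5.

Use the known series and substitute for the argument.
The coefficient of (v - 5)^3 in the expansion is 1/375, so F′′′(5) = 3! * (1/375) = 2/125.

2/125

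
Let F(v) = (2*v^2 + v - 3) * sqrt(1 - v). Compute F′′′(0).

Distribute the polynomial across the series and collect like powers.
The coefficient of v^3 in the expansion is -15/16, so F′′′(0) = 3! * (-15/16) = -45/8.

-45/8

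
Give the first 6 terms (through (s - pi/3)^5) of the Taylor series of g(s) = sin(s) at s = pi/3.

(s - pi/3)^5/240 + sqrt(3)*(s - pi/3)^4/48 - (s - pi/3)^3/12 - sqrt(3)*(s - pi/3)^2/4 + (s - pi/3)/2 + sqrt(3)/2

Apply the Taylor formula c_k = f^(k)(a)/k!.
g(pi/3) = sqrt(3)/2
g′(pi/3) = 1/2
g′′(pi/3) = -sqrt(3)/2
g′′′(pi/3) = -1/2
g^(4)(pi/3) = sqrt(3)/2
g^(5)(pi/3) = 1/2
Dividing each by k! gives the coefficients c_0, ..., c_5.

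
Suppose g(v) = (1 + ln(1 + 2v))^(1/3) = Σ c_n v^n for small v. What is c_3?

Compose series: expand the inner function first, then feed it into the outer expansion.
g(0) = 1
g′(0) = 2/3
g′′(0) = -20/9
g′′′(0) = 368/27

184/81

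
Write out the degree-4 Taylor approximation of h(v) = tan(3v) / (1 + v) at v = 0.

-12*v^4 + 12*v^3 - 3*v^2 + 3*v

Multiply the two series term by term and collect like powers.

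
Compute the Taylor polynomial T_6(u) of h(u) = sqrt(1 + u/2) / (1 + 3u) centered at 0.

43613091*u^6/65536 - 1817213*u^5/8192 + 151435*u^4/2048 - 3155*u^3/128 + 263*u^2/32 - 11*u/4 + 1

Write out both Maclaurin series and multiply, keeping only the needed powers.
h(0) = 1
h′(0) = -11/4
h′′(0) = 263/16
h′′′(0) = -9465/64
h^(4)(0) = 454305/256
h^(5)(0) = -27258195/1024
h^(6)(0) = 1962589095/4096
The Taylor polynomial is Σ h^(k)(0)/k! · u^k.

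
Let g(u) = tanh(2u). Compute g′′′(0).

The coefficient of u^3 in the expansion is -8/3, so g′′′(0) = 3! * (-8/3) = -16.

-16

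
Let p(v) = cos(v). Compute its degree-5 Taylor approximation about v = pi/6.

-(v - pi/6)^5/240 + sqrt(3)*(v - pi/6)^4/48 + (v - pi/6)^3/12 - sqrt(3)*(v - pi/6)^2/4 - (v - pi/6)/2 + sqrt(3)/2

Use the known series and substitute for the argument.
[(v - pi/6)^0] = sqrt(3)/2;  [(v - pi/6)^1] = -1/2;  [(v - pi/6)^2] = -sqrt(3)/4;  [(v - pi/6)^3] = 1/12;  [(v - pi/6)^4] = sqrt(3)/48;  [(v - pi/6)^5] = -1/240.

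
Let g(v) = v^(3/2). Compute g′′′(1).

-3/8

The coefficient of (v - 1)^3 in the expansion is -1/16, so g′′′(1) = 3! * (-1/16) = -3/8.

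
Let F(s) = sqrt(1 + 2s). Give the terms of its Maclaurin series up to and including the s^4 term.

Differentiate repeatedly and evaluate at the center.
F(0) = 1
F′(0) = 1
F′′(0) = -1
F′′′(0) = 3
F^(4)(0) = -15

-5*s^4/8 + s^3/2 - s^2/2 + s + 1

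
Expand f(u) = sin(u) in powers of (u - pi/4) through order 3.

-sqrt(2)*(u - pi/4)^3/12 - sqrt(2)*(u - pi/4)^2/4 + sqrt(2)*(u - pi/4)/2 + sqrt(2)/2

f(pi/4) = sqrt(2)/2
f′(pi/4) = sqrt(2)/2
f′′(pi/4) = -sqrt(2)/2
f′′′(pi/4) = -sqrt(2)/2
Dividing each by k! gives the coefficients c_0, ..., c_3.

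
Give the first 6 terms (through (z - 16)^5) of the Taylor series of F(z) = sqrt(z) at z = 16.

7*(z - 16)^5/67108864 - 5*(z - 16)^4/2097152 + (z - 16)^3/16384 - (z - 16)^2/512 + (z - 16)/8 + 4

F(16) = 4
F′(16) = 1/8
F′′(16) = -1/256
F′′′(16) = 3/8192
F^(4)(16) = -15/262144
F^(5)(16) = 105/8388608
Then c_k = F^(k)(16)/k! gives each Taylor coefficient.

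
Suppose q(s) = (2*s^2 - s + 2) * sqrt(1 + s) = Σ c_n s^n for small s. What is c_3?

Distribute the polynomial across the series and collect like powers.
[s^0] = 2;  [s^1] = 0;  [s^2] = 5/4;  [s^3] = 5/4.

5/4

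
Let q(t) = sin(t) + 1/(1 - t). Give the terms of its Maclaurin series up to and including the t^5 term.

Expand each term separately and add.
q(0) = 1
q′(0) = 2
q′′(0) = 2
q′′′(0) = 5
q^(4)(0) = 24
q^(5)(0) = 121
Then c_k = q^(k)(0)/k! gives each Taylor coefficient.

121*t^5/120 + t^4 + 5*t^3/6 + t^2 + 2*t + 1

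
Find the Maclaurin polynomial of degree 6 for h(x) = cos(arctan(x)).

Let u equal the inner series; expand the outer function in u and truncate.
[x^0] = 1;  [x^1] = 0;  [x^2] = -1/2;  [x^3] = 0;  [x^4] = 3/8;  [x^5] = 0;  [x^6] = -5/16.

-5*x^6/16 + 3*x^4/8 - x^2/2 + 1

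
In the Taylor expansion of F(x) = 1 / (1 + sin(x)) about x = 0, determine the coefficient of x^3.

Write 1/(1+u) = 1 - u + u^2 - u^3 + ... and substitute the series for u.
So c_3 = F′′′(0)/3! = -5/6.

-5/6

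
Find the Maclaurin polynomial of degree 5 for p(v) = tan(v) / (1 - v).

22*v^5/15 + 4*v^4/3 + 4*v^3/3 + v^2 + v

Write out both Maclaurin series and multiply, keeping only the needed powers.
[v^0] = 0;  [v^1] = 1;  [v^2] = 1;  [v^3] = 4/3;  [v^4] = 4/3;  [v^5] = 22/15.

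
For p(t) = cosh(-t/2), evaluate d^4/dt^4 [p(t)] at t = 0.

1/16

The coefficient of t^4 in the expansion is 1/384, so p^(4)(0) = 4! * (1/384) = 1/16.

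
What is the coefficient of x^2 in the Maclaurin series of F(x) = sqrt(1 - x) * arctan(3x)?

-3/2

Multiply the two series term by term and collect like powers.
[x^0] = 0;  [x^1] = 3;  [x^2] = -3/2.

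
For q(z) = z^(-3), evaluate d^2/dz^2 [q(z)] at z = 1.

Apply the Taylor formula c_k = f^(k)(a)/k!.
The coefficient of (z - 1)^2 in the expansion is 6, so q′′(1) = 2! * (6) = 12.

12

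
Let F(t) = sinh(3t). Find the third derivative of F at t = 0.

27

The coefficient of t^3 in the expansion is 9/2, so F′′′(0) = 3! * (9/2) = 27.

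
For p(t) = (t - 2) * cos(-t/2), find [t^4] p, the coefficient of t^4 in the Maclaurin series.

-1/192

Distribute the polynomial across the series and collect like powers.
[t^0] = -2;  [t^1] = 1;  [t^2] = 1/4;  [t^3] = -1/8;  [t^4] = -1/192.
So c_4 = p^(4)(0)/4! = -1/192.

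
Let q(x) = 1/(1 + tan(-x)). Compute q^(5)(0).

256

Substitute the inner expansion into the outer series and collect powers.
The coefficient of x^5 in the expansion is 32/15, so q^(5)(0) = 5! * (32/15) = 256.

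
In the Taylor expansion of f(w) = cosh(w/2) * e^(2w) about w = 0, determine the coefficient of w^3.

19/12

Expand each factor separately, then convolve coefficients.
f(0) = 1
f′(0) = 2
f′′(0) = 17/4
f′′′(0) = 19/2
So c_3 = f′′′(0)/3! = 19/12.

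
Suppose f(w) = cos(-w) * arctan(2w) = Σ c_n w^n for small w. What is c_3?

-11/3

Take the Cauchy product of the two expansions.
[w^0] = 0;  [w^1] = 2;  [w^2] = 0;  [w^3] = -11/3.
So c_3 = f′′′(0)/3! = -11/3.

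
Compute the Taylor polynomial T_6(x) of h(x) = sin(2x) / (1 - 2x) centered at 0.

808*x^6/15 + 404*x^5/15 + 40*x^4/3 + 20*x^3/3 + 4*x^2 + 2*x

Write out both Maclaurin series and multiply, keeping only the needed powers.
h(0) = 0
h′(0) = 2
h′′(0) = 8
h′′′(0) = 40
h^(4)(0) = 320
h^(5)(0) = 3232
h^(6)(0) = 38784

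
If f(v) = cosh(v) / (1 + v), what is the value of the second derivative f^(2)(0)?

Expand each factor separately, then convolve coefficients.
From the series, [v^2] f = 3/2; multiply by 2! = 2 to get 3.

3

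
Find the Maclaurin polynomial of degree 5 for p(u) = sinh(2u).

Compute the successive derivatives at the expansion point and divide by k!.
p(0) = 0
p′(0) = 2
p′′(0) = 0
p′′′(0) = 8
p^(4)(0) = 0
p^(5)(0) = 32
The Taylor polynomial is Σ p^(k)(0)/k! · u^k.

4*u^5/15 + 4*u^3/3 + 2*u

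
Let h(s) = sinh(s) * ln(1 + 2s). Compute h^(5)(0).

Write out both Maclaurin series and multiply, keeping only the needed powers.
The coefficient of s^5 in the expansion is -13/3, so h^(5)(0) = 5! * (-13/3) = -520.

-520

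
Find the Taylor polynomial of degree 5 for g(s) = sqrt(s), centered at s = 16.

[(s - 16)^0] = 4;  [(s - 16)^1] = 1/8;  [(s - 16)^2] = -1/512;  [(s - 16)^3] = 1/16384;  [(s - 16)^4] = -5/2097152;  [(s - 16)^5] = 7/67108864.

7*(s - 16)^5/67108864 - 5*(s - 16)^4/2097152 + (s - 16)^3/16384 - (s - 16)^2/512 + (s - 16)/8 + 4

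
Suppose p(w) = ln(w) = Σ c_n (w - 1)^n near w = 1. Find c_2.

p(1) = 0
p′(1) = 1
p′′(1) = -1

-1/2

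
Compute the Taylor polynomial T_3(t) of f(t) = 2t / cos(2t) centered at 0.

Invert the denominator's series and multiply.
f(0) = 0
f′(0) = 2
f′′(0) = 0
f′′′(0) = 24
Dividing each by k! gives the coefficients c_0, ..., c_3.

4*t^3 + 2*t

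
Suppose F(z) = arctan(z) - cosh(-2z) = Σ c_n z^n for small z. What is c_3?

-1/3

Add the two expansions coefficient-wise.
F(0) = -1
F′(0) = 1
F′′(0) = -4
F′′′(0) = -2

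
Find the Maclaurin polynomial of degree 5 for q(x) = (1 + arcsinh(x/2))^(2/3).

Let u equal the inner series; expand the outer function in u and truncate.
[x^0] = 1;  [x^1] = 1/3;  [x^2] = -1/36;  [x^3] = -5/648;  [x^4] = 1/1944;  [x^5] = 649/466560.

649*x^5/466560 + x^4/1944 - 5*x^3/648 - x^2/36 + x/3 + 1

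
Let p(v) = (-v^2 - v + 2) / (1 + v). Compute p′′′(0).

Shift and add copies of the series according to the polynomial's terms.
From the series, [v^3] p = -2; multiply by 3! = 6 to get -12.

-12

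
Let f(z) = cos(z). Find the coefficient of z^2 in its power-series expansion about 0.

-1/2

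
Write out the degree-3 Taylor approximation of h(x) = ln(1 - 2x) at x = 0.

-8*x^3/3 - 2*x^2 - 2*x

Use the known series and substitute for the argument.
h(0) = 0
h′(0) = -2
h′′(0) = -4
h′′′(0) = -16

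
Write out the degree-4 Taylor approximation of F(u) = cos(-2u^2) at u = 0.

Apply the Taylor formula c_k = f^(k)(a)/k!.
[u^0] = 1;  [u^1] = 0;  [u^2] = 0;  [u^3] = 0;  [u^4] = -2.

1 - 2*u^4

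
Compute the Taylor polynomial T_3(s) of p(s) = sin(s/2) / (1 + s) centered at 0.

23*s^3/48 - s^2/2 + s/2

Take the Cauchy product of the two expansions.
[s^0] = 0;  [s^1] = 1/2;  [s^2] = -1/2;  [s^3] = 23/48.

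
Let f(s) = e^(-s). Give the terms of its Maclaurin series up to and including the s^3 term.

-s^3/6 + s^2/2 - s + 1

f(0) = 1
f′(0) = -1
f′′(0) = 1
f′′′(0) = -1
The Taylor polynomial is Σ f^(k)(0)/k! · s^k.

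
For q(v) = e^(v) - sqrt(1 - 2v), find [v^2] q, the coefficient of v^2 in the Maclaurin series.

1

Combine the two series term by term.
q(0) = 0
q′(0) = 2
q′′(0) = 2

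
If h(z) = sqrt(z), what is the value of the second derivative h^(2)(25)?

From the series, [(z - 25)^2] h = -1/1000; multiply by 2! = 2 to get -1/500.

-1/500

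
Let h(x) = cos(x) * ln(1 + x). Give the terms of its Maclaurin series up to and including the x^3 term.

Take the Cauchy product of the two expansions.
h(0) = 0
h′(0) = 1
h′′(0) = -1
h′′′(0) = -1
The Taylor polynomial is Σ h^(k)(0)/k! · x^k.

-x^3/6 - x^2/2 + x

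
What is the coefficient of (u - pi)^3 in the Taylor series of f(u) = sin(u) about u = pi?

f(pi) = 0
f′(pi) = -1
f′′(pi) = 0
f′′′(pi) = 1
So c_3 = f′′′(pi)/3! = 1/6.

1/6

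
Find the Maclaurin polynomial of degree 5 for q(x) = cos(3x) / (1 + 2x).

-11*x^5/4 + 11*x^4/8 + x^3 - x^2/2 - 2*x + 1

Write out both Maclaurin series and multiply, keeping only the needed powers.
[x^0] = 1;  [x^1] = -2;  [x^2] = -1/2;  [x^3] = 1;  [x^4] = 11/8;  [x^5] = -11/4.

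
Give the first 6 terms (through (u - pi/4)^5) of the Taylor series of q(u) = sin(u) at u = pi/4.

sqrt(2)*(u - pi/4)^5/240 + sqrt(2)*(u - pi/4)^4/48 - sqrt(2)*(u - pi/4)^3/12 - sqrt(2)*(u - pi/4)^2/4 + sqrt(2)*(u - pi/4)/2 + sqrt(2)/2

Apply the Taylor formula c_k = f^(k)(a)/k!.
q(pi/4) = sqrt(2)/2
q′(pi/4) = sqrt(2)/2
q′′(pi/4) = -sqrt(2)/2
q′′′(pi/4) = -sqrt(2)/2
q^(4)(pi/4) = sqrt(2)/2
q^(5)(pi/4) = sqrt(2)/2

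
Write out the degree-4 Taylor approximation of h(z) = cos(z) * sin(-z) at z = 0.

Take the Cauchy product of the two expansions.
[z^0] = 0;  [z^1] = -1;  [z^2] = 0;  [z^3] = 2/3;  [z^4] = 0.

2*z^3/3 - z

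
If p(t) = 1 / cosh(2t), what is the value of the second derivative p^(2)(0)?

-4

Divide the numerator series by the denominator series (power-series long division).
From the series, [t^2] p = -2; multiply by 2! = 2 to get -4.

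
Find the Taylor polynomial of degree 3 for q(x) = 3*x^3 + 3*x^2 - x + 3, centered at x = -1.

Apply the Taylor formula c_k = f^(k)(a)/k!.
q(-1) = 4
q′(-1) = 2
q′′(-1) = -12
q′′′(-1) = 18
Then c_k = q^(k)(-1)/k! gives each Taylor coefficient.

3*(x + 1)^3 - 6*(x + 1)^2 + 2*(x + 1) + 4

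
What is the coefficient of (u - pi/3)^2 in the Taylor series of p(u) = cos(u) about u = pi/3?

Differentiate repeatedly and evaluate at the center.
So c_2 = p′′(pi/3)/2! = -1/4.

-1/4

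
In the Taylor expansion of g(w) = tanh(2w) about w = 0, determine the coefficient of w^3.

Use the known series and substitute for the argument.

-8/3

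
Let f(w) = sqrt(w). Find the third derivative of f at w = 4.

3/256

From the series, [(w - 4)^3] f = 1/512; multiply by 3! = 6 to get 3/256.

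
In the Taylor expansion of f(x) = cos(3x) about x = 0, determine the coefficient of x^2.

Use the known series and substitute for the argument.

-9/2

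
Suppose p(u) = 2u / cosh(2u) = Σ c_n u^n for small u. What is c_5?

20/3

Divide the numerator series by the denominator series (power-series long division).
So c_5 = p^(5)(0)/5! = 20/3.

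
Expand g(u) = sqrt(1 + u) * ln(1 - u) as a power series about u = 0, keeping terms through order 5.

Multiply the two series term by term and collect like powers.
[u^0] = 0;  [u^1] = -1;  [u^2] = -1;  [u^3] = -11/24;  [u^4] = -5/12;  [u^5] = -529/1920.

-529*u^5/1920 - 5*u^4/12 - 11*u^3/24 - u^2 - u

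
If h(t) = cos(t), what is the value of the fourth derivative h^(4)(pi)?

From the series, [(t - pi)^4] h = -1/24; multiply by 4! = 24 to get -1.

-1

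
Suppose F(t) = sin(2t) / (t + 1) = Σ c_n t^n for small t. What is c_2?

-2

Use 1/(1 - r) = Σ r^k on the denominator, then take the Cauchy product.
[t^0] = 0;  [t^1] = 2;  [t^2] = -2.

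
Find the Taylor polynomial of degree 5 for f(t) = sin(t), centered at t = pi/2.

(t - pi/2)^4/24 - (t - pi/2)^2/2 + 1

f(pi/2) = 1
f′(pi/2) = 0
f′′(pi/2) = -1
f′′′(pi/2) = 0
f^(4)(pi/2) = 1
f^(5)(pi/2) = 0
Dividing each by k! gives the coefficients c_0, ..., c_5.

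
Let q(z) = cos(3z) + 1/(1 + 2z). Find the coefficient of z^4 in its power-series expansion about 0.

Combine the two series term by term.
So c_4 = q^(4)(0)/4! = 155/8.

155/8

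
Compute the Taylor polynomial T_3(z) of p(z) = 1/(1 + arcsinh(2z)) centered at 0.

-20*z^3/3 + 4*z^2 - 2*z + 1

Let u equal the inner series; expand the outer function in u and truncate.
p(0) = 1
p′(0) = -2
p′′(0) = 8
p′′′(0) = -40
The Taylor polynomial is Σ p^(k)(0)/k! · z^k.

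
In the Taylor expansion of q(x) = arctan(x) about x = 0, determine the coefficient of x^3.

q(0) = 0
q′(0) = 1
q′′(0) = 0
q′′′(0) = -2
Then c_k = q^(k)(0)/k! gives each Taylor coefficient.

-1/3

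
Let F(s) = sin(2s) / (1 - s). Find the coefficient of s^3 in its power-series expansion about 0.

2/3

Multiply the numerator's expansion by the denominator's geometric series.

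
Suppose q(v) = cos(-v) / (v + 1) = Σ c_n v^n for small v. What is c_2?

1/2

Expand 1/(denominator) as a geometric series and multiply by the numerator's series.
[v^0] = 1;  [v^1] = -1;  [v^2] = 1/2.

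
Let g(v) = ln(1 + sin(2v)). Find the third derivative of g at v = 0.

8

Let u equal the inner series; expand the outer function in u and truncate.
From the series, [v^3] g = 4/3; multiply by 3! = 6 to get 8.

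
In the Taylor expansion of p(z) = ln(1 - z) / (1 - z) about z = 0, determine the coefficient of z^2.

-3/2

Take the Cauchy product of the two expansions.
[z^0] = 0;  [z^1] = -1;  [z^2] = -3/2.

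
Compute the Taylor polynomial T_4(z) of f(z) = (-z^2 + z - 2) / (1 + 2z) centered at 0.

-44*z^4 + 22*z^3 - 11*z^2 + 5*z - 2

Distribute the polynomial across the series and collect like powers.
f(0) = -2
f′(0) = 5
f′′(0) = -22
f′′′(0) = 132
f^(4)(0) = -1056
The Taylor polynomial is Σ f^(k)(0)/k! · z^k.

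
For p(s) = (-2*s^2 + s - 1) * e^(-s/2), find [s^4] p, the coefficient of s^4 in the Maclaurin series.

-35/128

Distribute the polynomial across the series and collect like powers.
[s^0] = -1;  [s^1] = 3/2;  [s^2] = -21/8;  [s^3] = 55/48;  [s^4] = -35/128.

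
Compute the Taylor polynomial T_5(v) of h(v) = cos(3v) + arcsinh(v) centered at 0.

Expand each term separately and add.
h(0) = 1
h′(0) = 1
h′′(0) = -9
h′′′(0) = -1
h^(4)(0) = 81
h^(5)(0) = 9
Dividing each by k! gives the coefficients c_0, ..., c_5.

3*v^5/40 + 27*v^4/8 - v^3/6 - 9*v^2/2 + v + 1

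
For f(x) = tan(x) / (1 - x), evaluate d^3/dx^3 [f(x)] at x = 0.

8

Write out both Maclaurin series and multiply, keeping only the needed powers.
The coefficient of x^3 in the expansion is 4/3, so f′′′(0) = 3! * (4/3) = 8.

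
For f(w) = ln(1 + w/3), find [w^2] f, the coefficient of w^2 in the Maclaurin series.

f(0) = 0
f′(0) = 1/3
f′′(0) = -1/9
So c_2 = f′′(0)/2! = -1/18.

-1/18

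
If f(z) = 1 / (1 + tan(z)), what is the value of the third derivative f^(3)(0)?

Use the geometric series for the reciprocal, then substitute.
From the series, [z^3] f = -4/3; multiply by 3! = 6 to get -8.

-8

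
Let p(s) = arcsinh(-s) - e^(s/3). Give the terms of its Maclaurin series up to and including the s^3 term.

13*s^3/81 - s^2/18 - 4*s/3 - 1

Combine the two series term by term.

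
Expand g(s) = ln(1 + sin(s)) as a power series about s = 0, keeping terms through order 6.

-s^6/45 + s^5/24 - s^4/12 + s^3/6 - s^2/2 + s

Let u equal the inner series; expand the outer function in u and truncate.
g(0) = 0
g′(0) = 1
g′′(0) = -1
g′′′(0) = 1
g^(4)(0) = -2
g^(5)(0) = 5
g^(6)(0) = -16
The Taylor polynomial is Σ g^(k)(0)/k! · s^k.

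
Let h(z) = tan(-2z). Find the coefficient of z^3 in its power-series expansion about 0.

h(0) = 0
h′(0) = -2
h′′(0) = 0
h′′′(0) = -16

-8/3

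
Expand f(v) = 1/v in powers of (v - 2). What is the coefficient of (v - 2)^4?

Compute the successive derivatives at the expansion point and divide by k!.
[(v - 2)^0] = 1/2;  [(v - 2)^1] = -1/4;  [(v - 2)^2] = 1/8;  [(v - 2)^3] = -1/16;  [(v - 2)^4] = 1/32.

1/32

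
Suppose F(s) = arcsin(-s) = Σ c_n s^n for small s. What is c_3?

[s^0] = 0;  [s^1] = -1;  [s^2] = 0;  [s^3] = -1/6.

-1/6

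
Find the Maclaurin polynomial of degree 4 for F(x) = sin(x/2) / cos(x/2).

Divide the numerator series by the denominator series (power-series long division).
[x^0] = 0;  [x^1] = 1/2;  [x^2] = 0;  [x^3] = 1/24;  [x^4] = 0.

x^3/24 + x/2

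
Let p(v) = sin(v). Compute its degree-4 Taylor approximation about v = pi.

[(v - pi)^0] = 0;  [(v - pi)^1] = -1;  [(v - pi)^2] = 0;  [(v - pi)^3] = 1/6;  [(v - pi)^4] = 0.

(v - pi)^3/6 - (v - pi)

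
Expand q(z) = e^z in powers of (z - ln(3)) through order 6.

q(ln(3)) = 3
q′(ln(3)) = 3
q′′(ln(3)) = 3
q′′′(ln(3)) = 3
q^(4)(ln(3)) = 3
q^(5)(ln(3)) = 3
q^(6)(ln(3)) = 3

(z - ln(3))^6/240 + (z - ln(3))^5/40 + (z - ln(3))^4/8 + (z - ln(3))^3/2 + 3*(z - ln(3))^2/2 + 3*(z - ln(3)) + 3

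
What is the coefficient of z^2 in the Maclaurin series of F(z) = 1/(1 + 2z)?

Use the known series and substitute for the argument.
F(0) = 1
F′(0) = -2
F′′(0) = 8

4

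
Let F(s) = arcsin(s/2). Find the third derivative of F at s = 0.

1/8

The coefficient of s^3 in the expansion is 1/48, so F′′′(0) = 3! * (1/48) = 1/8.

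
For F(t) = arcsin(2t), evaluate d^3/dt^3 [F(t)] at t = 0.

The coefficient of t^3 in the expansion is 4/3, so F′′′(0) = 3! * (4/3) = 8.

8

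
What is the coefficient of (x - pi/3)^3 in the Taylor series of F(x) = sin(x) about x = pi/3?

Use the known series and substitute for the argument.

-1/12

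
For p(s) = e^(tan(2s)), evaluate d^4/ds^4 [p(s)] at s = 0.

144

Let u equal the inner series; expand the outer function in u and truncate.
The coefficient of s^4 in the expansion is 6, so p^(4)(0) = 4! * (6) = 144.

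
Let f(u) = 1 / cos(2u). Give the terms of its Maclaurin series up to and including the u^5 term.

Divide the numerator series by the denominator series (power-series long division).
f(0) = 1
f′(0) = 0
f′′(0) = 4
f′′′(0) = 0
f^(4)(0) = 80
f^(5)(0) = 0
Dividing each by k! gives the coefficients c_0, ..., c_5.

10*u^4/3 + 2*u^2 + 1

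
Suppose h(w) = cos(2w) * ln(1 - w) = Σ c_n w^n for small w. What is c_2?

Write out both Maclaurin series and multiply, keeping only the needed powers.
[w^0] = 0;  [w^1] = -1;  [w^2] = -1/2.

-1/2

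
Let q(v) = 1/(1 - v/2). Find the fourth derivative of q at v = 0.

Differentiate repeatedly and evaluate at the center.
The coefficient of v^4 in the expansion is 1/16, so q^(4)(0) = 4! * (1/16) = 3/2.

3/2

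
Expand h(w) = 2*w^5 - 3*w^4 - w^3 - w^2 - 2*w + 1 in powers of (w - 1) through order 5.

2*(w - 1)^5 + 7*(w - 1)^4 + 7*(w - 1)^3 - 2*(w - 1)^2 - 9*(w - 1) - 4

Use the known series and substitute for the argument.
h(1) = -4
h′(1) = -9
h′′(1) = -4
h′′′(1) = 42
h^(4)(1) = 168
h^(5)(1) = 240
The Taylor polynomial is Σ h^(k)(1)/k! · (w - 1)^k.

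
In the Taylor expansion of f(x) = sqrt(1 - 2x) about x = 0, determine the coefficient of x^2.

Differentiate repeatedly and evaluate at the center.
So c_2 = f′′(0)/2! = -1/2.

-1/2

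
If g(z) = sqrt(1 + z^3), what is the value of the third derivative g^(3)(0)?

3

The coefficient of z^3 in the expansion is 1/2, so g′′′(0) = 3! * (1/2) = 3.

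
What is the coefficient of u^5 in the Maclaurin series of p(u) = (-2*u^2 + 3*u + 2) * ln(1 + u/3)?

Distribute the polynomial across the series and collect like powers.

-157/4860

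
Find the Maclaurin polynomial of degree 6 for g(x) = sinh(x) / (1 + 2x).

Write out both Maclaurin series and multiply, keeping only the needed powers.

-667*x^6/20 + 667*x^5/40 - 25*x^4/3 + 25*x^3/6 - 2*x^2 + x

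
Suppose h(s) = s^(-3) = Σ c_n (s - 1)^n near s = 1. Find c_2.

6

h(1) = 1
h′(1) = -3
h′′(1) = 12
So c_2 = h′′(1)/2! = 6.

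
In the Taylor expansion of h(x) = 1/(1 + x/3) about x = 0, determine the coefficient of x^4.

[x^0] = 1;  [x^1] = -1/3;  [x^2] = 1/9;  [x^3] = -1/27;  [x^4] = 1/81.

1/81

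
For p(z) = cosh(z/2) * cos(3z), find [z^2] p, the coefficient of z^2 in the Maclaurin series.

Multiply the two series term by term and collect like powers.
p(0) = 1
p′(0) = 0
p′′(0) = -35/4
The Taylor polynomial is Σ p^(k)(0)/k! · z^k.

-35/8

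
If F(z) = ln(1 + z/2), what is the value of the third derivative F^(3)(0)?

1/4

Apply the Taylor formula c_k = f^(k)(a)/k!.
From the series, [z^3] F = 1/24; multiply by 3! = 6 to get 1/4.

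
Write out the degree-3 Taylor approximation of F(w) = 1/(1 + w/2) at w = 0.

F(0) = 1
F′(0) = -1/2
F′′(0) = 1/2
F′′′(0) = -3/4

-w^3/8 + w^2/4 - w/2 + 1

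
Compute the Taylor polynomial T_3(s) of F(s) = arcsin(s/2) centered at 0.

Apply the Taylor formula c_k = f^(k)(a)/k!.
F(0) = 0
F′(0) = 1/2
F′′(0) = 0
F′′′(0) = 1/8
Then c_k = F^(k)(0)/k! gives each Taylor coefficient.

s^3/48 + s/2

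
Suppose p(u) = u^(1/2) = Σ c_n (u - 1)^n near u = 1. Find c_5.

7/256

[(u - 1)^0] = 1;  [(u - 1)^1] = 1/2;  [(u - 1)^2] = -1/8;  [(u - 1)^3] = 1/16;  [(u - 1)^4] = -5/128;  [(u - 1)^5] = 7/256.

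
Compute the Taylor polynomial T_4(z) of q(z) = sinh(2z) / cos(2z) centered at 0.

16*z^3/3 + 2*z

Write the quotient as an unknown series and match coefficients against numerator = denominator · series.
q(0) = 0
q′(0) = 2
q′′(0) = 0
q′′′(0) = 32
q^(4)(0) = 0
The Taylor polynomial is Σ q^(k)(0)/k! · z^k.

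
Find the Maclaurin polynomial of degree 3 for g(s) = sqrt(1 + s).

s^3/16 - s^2/8 + s/2 + 1

g(0) = 1
g′(0) = 1/2
g′′(0) = -1/4
g′′′(0) = 3/8
Dividing each by k! gives the coefficients c_0, ..., c_3.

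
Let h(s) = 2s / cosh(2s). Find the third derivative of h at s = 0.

Write the quotient as an unknown series and match coefficients against numerator = denominator · series.
From the series, [s^3] h = -4; multiply by 3! = 6 to get -24.

-24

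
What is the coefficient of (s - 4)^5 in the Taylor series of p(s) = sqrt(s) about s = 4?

7/131072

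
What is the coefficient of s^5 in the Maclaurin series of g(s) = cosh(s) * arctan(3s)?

1769/40

Multiply the two series term by term and collect like powers.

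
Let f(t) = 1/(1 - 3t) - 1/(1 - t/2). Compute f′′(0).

Add the two expansions coefficient-wise.
The coefficient of t^2 in the expansion is 35/4, so f′′(0) = 2! * (35/4) = 35/2.

35/2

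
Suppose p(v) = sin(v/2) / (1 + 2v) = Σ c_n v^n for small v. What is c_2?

-1

Take the Cauchy product of the two expansions.
p(0) = 0
p′(0) = 1/2
p′′(0) = -2
So c_2 = p′′(0)/2! = -1.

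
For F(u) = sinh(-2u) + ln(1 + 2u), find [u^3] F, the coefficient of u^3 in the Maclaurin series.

Combine the two series term by term.
F(0) = 0
F′(0) = 0
F′′(0) = -4
F′′′(0) = 8
So c_3 = F′′′(0)/3! = 4/3.

4/3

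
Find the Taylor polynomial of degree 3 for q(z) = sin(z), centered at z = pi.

(z - pi)^3/6 - (z - pi)

Apply the Taylor formula c_k = f^(k)(a)/k!.
q(pi) = 0
q′(pi) = -1
q′′(pi) = 0
q′′′(pi) = 1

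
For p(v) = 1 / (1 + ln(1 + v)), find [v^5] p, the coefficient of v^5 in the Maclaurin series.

Expand as Σ (-1)^k u^k with u equal to the inner function's series.
p(0) = 1
p′(0) = -1
p′′(0) = 3
p′′′(0) = -14
p^(4)(0) = 88
p^(5)(0) = -694
Dividing each by k! gives the coefficients c_0, ..., c_5.

-347/60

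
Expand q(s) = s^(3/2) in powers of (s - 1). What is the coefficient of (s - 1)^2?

3/8

q(1) = 1
q′(1) = 3/2
q′′(1) = 3/4
So c_2 = q′′(1)/2! = 3/8.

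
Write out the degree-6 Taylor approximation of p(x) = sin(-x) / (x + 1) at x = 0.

Expand 1/(denominator) as a geometric series and multiply by the numerator's series.
p(0) = 0
p′(0) = -1
p′′(0) = 2
p′′′(0) = -5
p^(4)(0) = 20
p^(5)(0) = -101
p^(6)(0) = 606
The Taylor polynomial is Σ p^(k)(0)/k! · x^k.

101*x^6/120 - 101*x^5/120 + 5*x^4/6 - 5*x^3/6 + x^2 - x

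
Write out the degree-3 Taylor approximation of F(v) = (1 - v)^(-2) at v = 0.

[v^0] = 1;  [v^1] = 2;  [v^2] = 3;  [v^3] = 4.

4*v^3 + 3*v^2 + 2*v + 1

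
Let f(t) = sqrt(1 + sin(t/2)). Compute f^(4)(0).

Let u equal the inner series; expand the outer function in u and truncate.
From the series, [t^4] f = 1/6144; multiply by 4! = 24 to get 1/256.

1/256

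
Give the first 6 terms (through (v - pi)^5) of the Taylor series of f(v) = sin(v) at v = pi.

-(v - pi)^5/120 + (v - pi)^3/6 - (v - pi)

Differentiate repeatedly and evaluate at the center.
[(v - pi)^0] = 0;  [(v - pi)^1] = -1;  [(v - pi)^2] = 0;  [(v - pi)^3] = 1/6;  [(v - pi)^4] = 0;  [(v - pi)^5] = -1/120.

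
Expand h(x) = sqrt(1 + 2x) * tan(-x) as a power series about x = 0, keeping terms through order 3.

Expand each factor separately, then convolve coefficients.
h(0) = 0
h′(0) = -1
h′′(0) = -2
h′′′(0) = 1
Dividing each by k! gives the coefficients c_0, ..., c_3.

x^3/6 - x^2 - x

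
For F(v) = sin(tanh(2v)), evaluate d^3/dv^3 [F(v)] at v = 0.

-24

Compose series: expand the inner function first, then feed it into the outer expansion.
The coefficient of v^3 in the expansion is -4, so F′′′(0) = 3! * (-4) = -24.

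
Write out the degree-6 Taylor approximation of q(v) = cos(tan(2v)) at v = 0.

-388*v^6/45 - 14*v^4/3 - 2*v^2 + 1

Let u equal the inner series; expand the outer function in u and truncate.
[v^0] = 1;  [v^1] = 0;  [v^2] = -2;  [v^3] = 0;  [v^4] = -14/3;  [v^5] = 0;  [v^6] = -388/45.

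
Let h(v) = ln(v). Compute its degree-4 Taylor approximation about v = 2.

-(v - 2)^4/64 + (v - 2)^3/24 - (v - 2)^2/8 + (v - 2)/2 + ln(2)

Use the known series and substitute for the argument.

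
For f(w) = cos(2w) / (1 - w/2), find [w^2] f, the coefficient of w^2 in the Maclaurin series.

Expand each factor separately, then convolve coefficients.
[w^0] = 1;  [w^1] = 1/2;  [w^2] = -7/4.

-7/4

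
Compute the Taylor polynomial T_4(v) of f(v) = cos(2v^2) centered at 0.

1 - 2*v^4

f(0) = 1
f′(0) = 0
f′′(0) = 0
f′′′(0) = 0
f^(4)(0) = -48
Dividing each by k! gives the coefficients c_0, ..., c_4.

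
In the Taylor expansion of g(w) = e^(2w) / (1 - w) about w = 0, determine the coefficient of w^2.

Multiply the two series term by term and collect like powers.
g(0) = 1
g′(0) = 3
g′′(0) = 10
Dividing each by k! gives the coefficients c_0, ..., c_2.

5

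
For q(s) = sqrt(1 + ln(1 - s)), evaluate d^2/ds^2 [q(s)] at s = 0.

-3/4

Plug the Maclaurin series of the inner function into that of the outer and collect terms.
The coefficient of s^2 in the expansion is -3/8, so q′′(0) = 2! * (-3/8) = -3/4.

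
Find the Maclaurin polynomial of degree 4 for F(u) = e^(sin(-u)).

Plug the Maclaurin series of the inner function into that of the outer and collect terms.
[u^0] = 1;  [u^1] = -1;  [u^2] = 1/2;  [u^3] = 0;  [u^4] = -1/8.

-u^4/8 + u^2/2 - u + 1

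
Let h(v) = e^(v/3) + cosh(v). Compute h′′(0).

Add the two expansions coefficient-wise.
The coefficient of v^2 in the expansion is 5/9, so h′′(0) = 2! * (5/9) = 10/9.

10/9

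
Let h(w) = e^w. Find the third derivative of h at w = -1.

From the series, [(w + 1)^3] h = e^(-1)/6; multiply by 3! = 6 to get e^(-1).

e^(-1)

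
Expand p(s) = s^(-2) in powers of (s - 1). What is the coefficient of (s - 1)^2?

p(1) = 1
p′(1) = -2
p′′(1) = 6
So c_2 = p′′(1)/2! = 3.

3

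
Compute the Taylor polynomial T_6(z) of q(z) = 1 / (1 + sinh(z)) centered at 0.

77*z^6/45 - 181*z^5/120 + 4*z^4/3 - 7*z^3/6 + z^2 - z + 1

Write 1/(1+u) = 1 - u + u^2 - u^3 + ... and substitute the series for u.
q(0) = 1
q′(0) = -1
q′′(0) = 2
q′′′(0) = -7
q^(4)(0) = 32
q^(5)(0) = -181
q^(6)(0) = 1232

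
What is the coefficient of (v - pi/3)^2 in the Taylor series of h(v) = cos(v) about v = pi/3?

-1/4

Apply the Taylor formula c_k = f^(k)(a)/k!.
h(pi/3) = 1/2
h′(pi/3) = -sqrt(3)/2
h′′(pi/3) = -1/2
Dividing each by k! gives the coefficients c_0, ..., c_2.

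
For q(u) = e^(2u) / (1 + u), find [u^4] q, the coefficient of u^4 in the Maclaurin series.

1/3

Take the Cauchy product of the two expansions.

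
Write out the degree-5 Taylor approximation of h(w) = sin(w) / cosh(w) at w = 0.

Invert the denominator's series and multiply.
[w^0] = 0;  [w^1] = 1;  [w^2] = 0;  [w^3] = -2/3;  [w^4] = 0;  [w^5] = 3/10.

3*w^5/10 - 2*w^3/3 + w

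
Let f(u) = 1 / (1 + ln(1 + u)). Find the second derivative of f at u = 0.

Use the geometric series for the reciprocal, then substitute.
From the series, [u^2] f = 3/2; multiply by 2! = 2 to get 3.

3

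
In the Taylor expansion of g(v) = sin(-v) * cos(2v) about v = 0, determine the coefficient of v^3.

Multiply the two series term by term and collect like powers.
g(0) = 0
g′(0) = -1
g′′(0) = 0
g′′′(0) = 13

13/6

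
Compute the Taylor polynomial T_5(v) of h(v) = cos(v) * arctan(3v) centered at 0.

2129*v^5/40 - 21*v^3/2 + 3*v

Write out both Maclaurin series and multiply, keeping only the needed powers.
h(0) = 0
h′(0) = 3
h′′(0) = 0
h′′′(0) = -63
h^(4)(0) = 0
h^(5)(0) = 6387
The Taylor polynomial is Σ h^(k)(0)/k! · v^k.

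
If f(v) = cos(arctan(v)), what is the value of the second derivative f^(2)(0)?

-1

Plug the Maclaurin series of the inner function into that of the outer and collect terms.
The coefficient of v^2 in the expansion is -1/2, so f′′(0) = 2! * (-1/2) = -1.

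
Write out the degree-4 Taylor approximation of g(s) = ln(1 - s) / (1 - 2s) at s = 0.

Write out both Maclaurin series and multiply, keeping only the needed powers.
g(0) = 0
g′(0) = -1
g′′(0) = -5
g′′′(0) = -32
g^(4)(0) = -262
The Taylor polynomial is Σ g^(k)(0)/k! · s^k.

-131*s^4/12 - 16*s^3/3 - 5*s^2/2 - s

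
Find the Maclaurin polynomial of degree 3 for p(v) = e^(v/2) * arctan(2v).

-29*v^3/12 + v^2 + 2*v

Multiply the two series term by term and collect like powers.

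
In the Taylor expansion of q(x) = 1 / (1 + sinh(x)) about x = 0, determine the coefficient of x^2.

1

Expand as Σ (-1)^k u^k with u equal to the inner function's series.
q(0) = 1
q′(0) = -1
q′′(0) = 2
Dividing each by k! gives the coefficients c_0, ..., c_2.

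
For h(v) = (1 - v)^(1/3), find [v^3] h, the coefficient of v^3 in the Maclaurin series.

c_3 = h′′′(0)/3! = -5/81.

-5/81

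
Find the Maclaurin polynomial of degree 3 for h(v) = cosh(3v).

9*v^2/2 + 1

h(0) = 1
h′(0) = 0
h′′(0) = 9
h′′′(0) = 0
Then c_k = h^(k)(0)/k! gives each Taylor coefficient.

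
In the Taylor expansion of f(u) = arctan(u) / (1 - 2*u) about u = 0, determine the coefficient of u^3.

Multiply the numerator's expansion by the denominator's geometric series.
[u^0] = 0;  [u^1] = 1;  [u^2] = 2;  [u^3] = 11/3.
So c_3 = f′′′(0)/3! = 11/3.

11/3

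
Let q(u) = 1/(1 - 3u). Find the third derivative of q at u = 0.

From the series, [u^3] q = 27; multiply by 3! = 6 to get 162.

162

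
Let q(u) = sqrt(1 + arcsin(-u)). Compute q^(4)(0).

-31/16

Substitute the inner expansion into the outer series and collect powers.
From the series, [u^4] q = -31/384; multiply by 4! = 24 to get -31/16.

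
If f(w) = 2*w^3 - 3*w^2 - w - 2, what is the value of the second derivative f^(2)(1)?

6

From the series, [(w - 1)^2] f = 3; multiply by 2! = 2 to get 6.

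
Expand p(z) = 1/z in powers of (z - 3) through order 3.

-(z - 3)^3/81 + (z - 3)^2/27 - (z - 3)/9 + 1/3

Compute the successive derivatives at the expansion point and divide by k!.
p(3) = 1/3
p′(3) = -1/9
p′′(3) = 2/27
p′′′(3) = -2/27
The Taylor polynomial is Σ p^(k)(3)/k! · (z - 3)^k.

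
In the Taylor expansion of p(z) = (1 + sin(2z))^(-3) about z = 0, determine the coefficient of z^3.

-76

Let u equal the inner series; expand the outer function in u and truncate.
[z^0] = 1;  [z^1] = -6;  [z^2] = 24;  [z^3] = -76.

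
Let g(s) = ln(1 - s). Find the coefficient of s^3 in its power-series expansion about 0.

-1/3

Use the known series and substitute for the argument.
g(0) = 0
g′(0) = -1
g′′(0) = -1
g′′′(0) = -2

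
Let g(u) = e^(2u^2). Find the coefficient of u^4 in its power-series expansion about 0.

2

[u^0] = 1;  [u^1] = 0;  [u^2] = 2;  [u^3] = 0;  [u^4] = 2.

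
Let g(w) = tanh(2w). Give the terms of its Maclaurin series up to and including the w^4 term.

-8*w^3/3 + 2*w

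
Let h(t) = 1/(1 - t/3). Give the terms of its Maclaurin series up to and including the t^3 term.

t^3/27 + t^2/9 + t/3 + 1

h(0) = 1
h′(0) = 1/3
h′′(0) = 2/9
h′′′(0) = 2/9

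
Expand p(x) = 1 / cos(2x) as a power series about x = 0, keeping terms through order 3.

Write the quotient as an unknown series and match coefficients against numerator = denominator · series.

2*x^2 + 1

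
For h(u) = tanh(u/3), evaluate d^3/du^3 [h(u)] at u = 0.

Differentiate repeatedly and evaluate at the center.
The coefficient of u^3 in the expansion is -1/81, so h′′′(0) = 3! * (-1/81) = -2/27.

-2/27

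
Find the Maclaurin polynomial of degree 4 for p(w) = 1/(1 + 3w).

81*w^4 - 27*w^3 + 9*w^2 - 3*w + 1

Compute the successive derivatives at the expansion point and divide by k!.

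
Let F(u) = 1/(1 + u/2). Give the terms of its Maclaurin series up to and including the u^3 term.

-u^3/8 + u^2/4 - u/2 + 1

[u^0] = 1;  [u^1] = -1/2;  [u^2] = 1/4;  [u^3] = -1/8.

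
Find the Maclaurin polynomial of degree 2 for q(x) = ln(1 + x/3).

-x^2/18 + x/3

[x^0] = 0;  [x^1] = 1/3;  [x^2] = -1/18.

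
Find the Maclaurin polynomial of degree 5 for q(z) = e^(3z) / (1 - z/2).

Multiply the two series term by term and collect like powers.
q(0) = 1
q′(0) = 7/2
q′′(0) = 25/2
q′′′(0) = 183/4
q^(4)(0) = 345/2
q^(5)(0) = 2697/4
The Taylor polynomial is Σ q^(k)(0)/k! · z^k.

899*z^5/160 + 115*z^4/16 + 61*z^3/8 + 25*z^2/4 + 7*z/2 + 1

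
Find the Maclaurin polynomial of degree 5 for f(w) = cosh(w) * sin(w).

Multiply the two series term by term and collect like powers.
f(0) = 0
f′(0) = 1
f′′(0) = 0
f′′′(0) = 2
f^(4)(0) = 0
f^(5)(0) = -4

-w^5/30 + w^3/3 + w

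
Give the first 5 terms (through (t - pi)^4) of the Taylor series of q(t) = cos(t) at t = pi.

-(t - pi)^4/24 + (t - pi)^2/2 - 1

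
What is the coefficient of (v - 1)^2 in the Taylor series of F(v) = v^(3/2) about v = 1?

3/8

Apply the Taylor formula c_k = f^(k)(a)/k!.
[(v - 1)^0] = 1;  [(v - 1)^1] = 3/2;  [(v - 1)^2] = 3/8.
So c_2 = F′′(1)/2! = 3/8.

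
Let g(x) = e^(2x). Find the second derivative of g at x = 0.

4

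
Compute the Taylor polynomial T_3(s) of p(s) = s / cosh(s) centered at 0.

-s^3/2 + s

Divide the numerator series by the denominator series (power-series long division).
p(0) = 0
p′(0) = 1
p′′(0) = 0
p′′′(0) = -3
Dividing each by k! gives the coefficients c_0, ..., c_3.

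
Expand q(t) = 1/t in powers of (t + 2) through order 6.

-(t + 2)^6/128 - (t + 2)^5/64 - (t + 2)^4/32 - (t + 2)^3/16 - (t + 2)^2/8 - (t + 2)/4 - 1/2

Use the known series and substitute for the argument.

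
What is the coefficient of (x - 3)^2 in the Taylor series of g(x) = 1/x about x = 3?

Apply the Taylor formula c_k = f^(k)(a)/k!.
g(3) = 1/3
g′(3) = -1/9
g′′(3) = 2/27
So c_2 = g′′(3)/2! = 1/27.

1/27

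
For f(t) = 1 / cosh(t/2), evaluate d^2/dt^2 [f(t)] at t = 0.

Write the quotient as an unknown series and match coefficients against numerator = denominator · series.
The coefficient of t^2 in the expansion is -1/8, so f′′(0) = 2! * (-1/8) = -1/4.

-1/4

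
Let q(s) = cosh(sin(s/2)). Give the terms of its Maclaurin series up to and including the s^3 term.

Substitute the inner expansion into the outer series and collect powers.
q(0) = 1
q′(0) = 0
q′′(0) = 1/4
q′′′(0) = 0

s^2/8 + 1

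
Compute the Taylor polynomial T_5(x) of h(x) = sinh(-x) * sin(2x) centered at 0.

x^4 - 2*x^2

Multiply the two series term by term and collect like powers.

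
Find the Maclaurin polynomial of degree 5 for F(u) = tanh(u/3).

F(0) = 0
F′(0) = 1/3
F′′(0) = 0
F′′′(0) = -2/27
F^(4)(0) = 0
F^(5)(0) = 16/243
The Taylor polynomial is Σ F^(k)(0)/k! · u^k.

2*u^5/3645 - u^3/81 + u/3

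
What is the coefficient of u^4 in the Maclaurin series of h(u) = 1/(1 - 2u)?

16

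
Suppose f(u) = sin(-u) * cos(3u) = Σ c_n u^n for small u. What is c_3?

Multiply the two series term by term and collect like powers.
So c_3 = f′′′(0)/3! = 14/3.

14/3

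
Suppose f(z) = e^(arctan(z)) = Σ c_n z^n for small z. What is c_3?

Let u equal the inner series; expand the outer function in u and truncate.
f(0) = 1
f′(0) = 1
f′′(0) = 1
f′′′(0) = -1
So c_3 = f′′′(0)/3! = -1/6.

-1/6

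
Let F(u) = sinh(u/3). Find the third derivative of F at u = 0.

Compute the successive derivatives at the expansion point and divide by k!.
The coefficient of u^3 in the expansion is 1/162, so F′′′(0) = 3! * (1/162) = 1/27.

1/27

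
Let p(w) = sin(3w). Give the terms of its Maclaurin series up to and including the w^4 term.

[w^0] = 0;  [w^1] = 3;  [w^2] = 0;  [w^3] = -9/2;  [w^4] = 0.

-9*w^3/2 + 3*w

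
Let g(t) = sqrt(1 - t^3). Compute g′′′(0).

The coefficient of t^3 in the expansion is -1/2, so g′′′(0) = 3! * (-1/2) = -3.

-3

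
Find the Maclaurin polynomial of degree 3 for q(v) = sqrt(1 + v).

v^3/16 - v^2/8 + v/2 + 1

q(0) = 1
q′(0) = 1/2
q′′(0) = -1/4
q′′′(0) = 3/8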